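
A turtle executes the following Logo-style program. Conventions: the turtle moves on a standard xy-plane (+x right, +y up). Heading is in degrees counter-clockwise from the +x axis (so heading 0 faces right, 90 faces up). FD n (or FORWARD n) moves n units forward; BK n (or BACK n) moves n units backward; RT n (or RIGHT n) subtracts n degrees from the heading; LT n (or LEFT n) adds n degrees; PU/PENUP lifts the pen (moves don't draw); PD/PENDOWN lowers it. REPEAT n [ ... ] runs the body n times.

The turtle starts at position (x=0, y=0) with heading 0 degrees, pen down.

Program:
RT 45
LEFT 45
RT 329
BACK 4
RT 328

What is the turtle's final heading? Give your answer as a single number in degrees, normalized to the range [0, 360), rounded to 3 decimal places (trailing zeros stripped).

Executing turtle program step by step:
Start: pos=(0,0), heading=0, pen down
RT 45: heading 0 -> 315
LT 45: heading 315 -> 0
RT 329: heading 0 -> 31
BK 4: (0,0) -> (-3.429,-2.06) [heading=31, draw]
RT 328: heading 31 -> 63
Final: pos=(-3.429,-2.06), heading=63, 1 segment(s) drawn

Answer: 63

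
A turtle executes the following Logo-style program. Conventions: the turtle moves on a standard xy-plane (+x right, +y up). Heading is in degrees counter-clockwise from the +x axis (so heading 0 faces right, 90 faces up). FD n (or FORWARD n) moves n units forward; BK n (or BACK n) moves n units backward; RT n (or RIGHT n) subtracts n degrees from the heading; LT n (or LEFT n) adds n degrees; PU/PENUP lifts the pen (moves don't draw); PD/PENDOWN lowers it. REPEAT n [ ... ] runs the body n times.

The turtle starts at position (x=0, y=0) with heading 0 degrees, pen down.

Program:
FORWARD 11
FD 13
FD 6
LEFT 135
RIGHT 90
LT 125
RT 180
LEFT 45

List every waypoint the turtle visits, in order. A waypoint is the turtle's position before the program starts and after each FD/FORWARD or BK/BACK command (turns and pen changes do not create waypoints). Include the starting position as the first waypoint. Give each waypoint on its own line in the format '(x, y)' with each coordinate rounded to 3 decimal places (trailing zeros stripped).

Answer: (0, 0)
(11, 0)
(24, 0)
(30, 0)

Derivation:
Executing turtle program step by step:
Start: pos=(0,0), heading=0, pen down
FD 11: (0,0) -> (11,0) [heading=0, draw]
FD 13: (11,0) -> (24,0) [heading=0, draw]
FD 6: (24,0) -> (30,0) [heading=0, draw]
LT 135: heading 0 -> 135
RT 90: heading 135 -> 45
LT 125: heading 45 -> 170
RT 180: heading 170 -> 350
LT 45: heading 350 -> 35
Final: pos=(30,0), heading=35, 3 segment(s) drawn
Waypoints (4 total):
(0, 0)
(11, 0)
(24, 0)
(30, 0)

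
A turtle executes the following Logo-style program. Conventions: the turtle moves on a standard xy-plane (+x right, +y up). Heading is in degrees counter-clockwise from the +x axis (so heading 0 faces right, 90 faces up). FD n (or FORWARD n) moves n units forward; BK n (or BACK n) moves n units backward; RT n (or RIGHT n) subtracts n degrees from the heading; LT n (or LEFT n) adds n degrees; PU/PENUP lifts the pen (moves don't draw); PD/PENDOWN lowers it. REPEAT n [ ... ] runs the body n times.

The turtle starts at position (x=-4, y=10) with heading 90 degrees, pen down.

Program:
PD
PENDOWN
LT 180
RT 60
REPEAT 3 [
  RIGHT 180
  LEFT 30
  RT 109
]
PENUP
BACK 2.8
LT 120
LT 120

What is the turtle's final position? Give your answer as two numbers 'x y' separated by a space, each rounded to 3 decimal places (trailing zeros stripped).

Executing turtle program step by step:
Start: pos=(-4,10), heading=90, pen down
PD: pen down
PD: pen down
LT 180: heading 90 -> 270
RT 60: heading 270 -> 210
REPEAT 3 [
  -- iteration 1/3 --
  RT 180: heading 210 -> 30
  LT 30: heading 30 -> 60
  RT 109: heading 60 -> 311
  -- iteration 2/3 --
  RT 180: heading 311 -> 131
  LT 30: heading 131 -> 161
  RT 109: heading 161 -> 52
  -- iteration 3/3 --
  RT 180: heading 52 -> 232
  LT 30: heading 232 -> 262
  RT 109: heading 262 -> 153
]
PU: pen up
BK 2.8: (-4,10) -> (-1.505,8.729) [heading=153, move]
LT 120: heading 153 -> 273
LT 120: heading 273 -> 33
Final: pos=(-1.505,8.729), heading=33, 0 segment(s) drawn

Answer: -1.505 8.729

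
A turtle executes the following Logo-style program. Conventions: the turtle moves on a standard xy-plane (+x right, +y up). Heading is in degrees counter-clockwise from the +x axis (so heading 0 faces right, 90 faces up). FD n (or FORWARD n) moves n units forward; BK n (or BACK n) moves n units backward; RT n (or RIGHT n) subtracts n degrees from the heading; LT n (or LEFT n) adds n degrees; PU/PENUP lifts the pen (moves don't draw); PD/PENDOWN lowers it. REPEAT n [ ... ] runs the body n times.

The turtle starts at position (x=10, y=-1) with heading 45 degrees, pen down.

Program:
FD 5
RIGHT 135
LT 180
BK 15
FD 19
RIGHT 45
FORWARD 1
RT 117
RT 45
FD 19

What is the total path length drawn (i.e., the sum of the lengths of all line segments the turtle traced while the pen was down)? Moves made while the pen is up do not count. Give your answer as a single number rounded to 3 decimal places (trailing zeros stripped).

Answer: 59

Derivation:
Executing turtle program step by step:
Start: pos=(10,-1), heading=45, pen down
FD 5: (10,-1) -> (13.536,2.536) [heading=45, draw]
RT 135: heading 45 -> 270
LT 180: heading 270 -> 90
BK 15: (13.536,2.536) -> (13.536,-12.464) [heading=90, draw]
FD 19: (13.536,-12.464) -> (13.536,6.536) [heading=90, draw]
RT 45: heading 90 -> 45
FD 1: (13.536,6.536) -> (14.243,7.243) [heading=45, draw]
RT 117: heading 45 -> 288
RT 45: heading 288 -> 243
FD 19: (14.243,7.243) -> (5.617,-9.686) [heading=243, draw]
Final: pos=(5.617,-9.686), heading=243, 5 segment(s) drawn

Segment lengths:
  seg 1: (10,-1) -> (13.536,2.536), length = 5
  seg 2: (13.536,2.536) -> (13.536,-12.464), length = 15
  seg 3: (13.536,-12.464) -> (13.536,6.536), length = 19
  seg 4: (13.536,6.536) -> (14.243,7.243), length = 1
  seg 5: (14.243,7.243) -> (5.617,-9.686), length = 19
Total = 59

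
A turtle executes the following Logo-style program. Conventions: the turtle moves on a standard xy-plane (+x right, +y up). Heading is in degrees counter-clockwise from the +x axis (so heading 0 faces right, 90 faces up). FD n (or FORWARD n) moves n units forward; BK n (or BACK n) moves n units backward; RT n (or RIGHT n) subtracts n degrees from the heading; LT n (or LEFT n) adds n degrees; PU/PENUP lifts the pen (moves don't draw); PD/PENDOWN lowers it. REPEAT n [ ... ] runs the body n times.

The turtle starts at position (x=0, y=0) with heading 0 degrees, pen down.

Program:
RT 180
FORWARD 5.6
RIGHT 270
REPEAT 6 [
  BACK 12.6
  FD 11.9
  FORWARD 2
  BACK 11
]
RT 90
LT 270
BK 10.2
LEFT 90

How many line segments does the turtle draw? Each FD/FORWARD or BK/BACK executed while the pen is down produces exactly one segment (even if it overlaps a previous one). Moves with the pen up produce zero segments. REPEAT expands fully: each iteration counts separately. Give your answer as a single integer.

Answer: 26

Derivation:
Executing turtle program step by step:
Start: pos=(0,0), heading=0, pen down
RT 180: heading 0 -> 180
FD 5.6: (0,0) -> (-5.6,0) [heading=180, draw]
RT 270: heading 180 -> 270
REPEAT 6 [
  -- iteration 1/6 --
  BK 12.6: (-5.6,0) -> (-5.6,12.6) [heading=270, draw]
  FD 11.9: (-5.6,12.6) -> (-5.6,0.7) [heading=270, draw]
  FD 2: (-5.6,0.7) -> (-5.6,-1.3) [heading=270, draw]
  BK 11: (-5.6,-1.3) -> (-5.6,9.7) [heading=270, draw]
  -- iteration 2/6 --
  BK 12.6: (-5.6,9.7) -> (-5.6,22.3) [heading=270, draw]
  FD 11.9: (-5.6,22.3) -> (-5.6,10.4) [heading=270, draw]
  FD 2: (-5.6,10.4) -> (-5.6,8.4) [heading=270, draw]
  BK 11: (-5.6,8.4) -> (-5.6,19.4) [heading=270, draw]
  -- iteration 3/6 --
  BK 12.6: (-5.6,19.4) -> (-5.6,32) [heading=270, draw]
  FD 11.9: (-5.6,32) -> (-5.6,20.1) [heading=270, draw]
  FD 2: (-5.6,20.1) -> (-5.6,18.1) [heading=270, draw]
  BK 11: (-5.6,18.1) -> (-5.6,29.1) [heading=270, draw]
  -- iteration 4/6 --
  BK 12.6: (-5.6,29.1) -> (-5.6,41.7) [heading=270, draw]
  FD 11.9: (-5.6,41.7) -> (-5.6,29.8) [heading=270, draw]
  FD 2: (-5.6,29.8) -> (-5.6,27.8) [heading=270, draw]
  BK 11: (-5.6,27.8) -> (-5.6,38.8) [heading=270, draw]
  -- iteration 5/6 --
  BK 12.6: (-5.6,38.8) -> (-5.6,51.4) [heading=270, draw]
  FD 11.9: (-5.6,51.4) -> (-5.6,39.5) [heading=270, draw]
  FD 2: (-5.6,39.5) -> (-5.6,37.5) [heading=270, draw]
  BK 11: (-5.6,37.5) -> (-5.6,48.5) [heading=270, draw]
  -- iteration 6/6 --
  BK 12.6: (-5.6,48.5) -> (-5.6,61.1) [heading=270, draw]
  FD 11.9: (-5.6,61.1) -> (-5.6,49.2) [heading=270, draw]
  FD 2: (-5.6,49.2) -> (-5.6,47.2) [heading=270, draw]
  BK 11: (-5.6,47.2) -> (-5.6,58.2) [heading=270, draw]
]
RT 90: heading 270 -> 180
LT 270: heading 180 -> 90
BK 10.2: (-5.6,58.2) -> (-5.6,48) [heading=90, draw]
LT 90: heading 90 -> 180
Final: pos=(-5.6,48), heading=180, 26 segment(s) drawn
Segments drawn: 26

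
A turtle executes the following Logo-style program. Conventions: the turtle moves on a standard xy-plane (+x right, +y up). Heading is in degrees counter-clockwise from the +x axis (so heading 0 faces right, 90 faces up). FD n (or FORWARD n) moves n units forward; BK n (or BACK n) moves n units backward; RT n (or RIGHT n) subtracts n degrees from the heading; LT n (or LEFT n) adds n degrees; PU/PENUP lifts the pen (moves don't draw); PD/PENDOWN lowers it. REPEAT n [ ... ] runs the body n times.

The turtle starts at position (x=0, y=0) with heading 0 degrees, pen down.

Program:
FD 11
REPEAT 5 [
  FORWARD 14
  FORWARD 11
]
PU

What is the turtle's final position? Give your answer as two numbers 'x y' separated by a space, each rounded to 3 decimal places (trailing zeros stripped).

Executing turtle program step by step:
Start: pos=(0,0), heading=0, pen down
FD 11: (0,0) -> (11,0) [heading=0, draw]
REPEAT 5 [
  -- iteration 1/5 --
  FD 14: (11,0) -> (25,0) [heading=0, draw]
  FD 11: (25,0) -> (36,0) [heading=0, draw]
  -- iteration 2/5 --
  FD 14: (36,0) -> (50,0) [heading=0, draw]
  FD 11: (50,0) -> (61,0) [heading=0, draw]
  -- iteration 3/5 --
  FD 14: (61,0) -> (75,0) [heading=0, draw]
  FD 11: (75,0) -> (86,0) [heading=0, draw]
  -- iteration 4/5 --
  FD 14: (86,0) -> (100,0) [heading=0, draw]
  FD 11: (100,0) -> (111,0) [heading=0, draw]
  -- iteration 5/5 --
  FD 14: (111,0) -> (125,0) [heading=0, draw]
  FD 11: (125,0) -> (136,0) [heading=0, draw]
]
PU: pen up
Final: pos=(136,0), heading=0, 11 segment(s) drawn

Answer: 136 0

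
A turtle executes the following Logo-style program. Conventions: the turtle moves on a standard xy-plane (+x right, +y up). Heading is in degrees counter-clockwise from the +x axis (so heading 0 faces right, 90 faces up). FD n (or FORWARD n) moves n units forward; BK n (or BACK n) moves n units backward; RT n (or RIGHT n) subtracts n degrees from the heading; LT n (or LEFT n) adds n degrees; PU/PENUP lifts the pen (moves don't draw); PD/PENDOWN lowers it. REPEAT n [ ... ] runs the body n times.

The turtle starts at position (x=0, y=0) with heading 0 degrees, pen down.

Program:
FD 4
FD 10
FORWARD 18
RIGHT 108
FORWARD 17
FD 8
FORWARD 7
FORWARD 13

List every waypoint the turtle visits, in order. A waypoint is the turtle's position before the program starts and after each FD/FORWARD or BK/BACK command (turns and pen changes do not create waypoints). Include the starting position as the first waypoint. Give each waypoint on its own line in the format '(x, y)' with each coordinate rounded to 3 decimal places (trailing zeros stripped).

Executing turtle program step by step:
Start: pos=(0,0), heading=0, pen down
FD 4: (0,0) -> (4,0) [heading=0, draw]
FD 10: (4,0) -> (14,0) [heading=0, draw]
FD 18: (14,0) -> (32,0) [heading=0, draw]
RT 108: heading 0 -> 252
FD 17: (32,0) -> (26.747,-16.168) [heading=252, draw]
FD 8: (26.747,-16.168) -> (24.275,-23.776) [heading=252, draw]
FD 7: (24.275,-23.776) -> (22.111,-30.434) [heading=252, draw]
FD 13: (22.111,-30.434) -> (18.094,-42.798) [heading=252, draw]
Final: pos=(18.094,-42.798), heading=252, 7 segment(s) drawn
Waypoints (8 total):
(0, 0)
(4, 0)
(14, 0)
(32, 0)
(26.747, -16.168)
(24.275, -23.776)
(22.111, -30.434)
(18.094, -42.798)

Answer: (0, 0)
(4, 0)
(14, 0)
(32, 0)
(26.747, -16.168)
(24.275, -23.776)
(22.111, -30.434)
(18.094, -42.798)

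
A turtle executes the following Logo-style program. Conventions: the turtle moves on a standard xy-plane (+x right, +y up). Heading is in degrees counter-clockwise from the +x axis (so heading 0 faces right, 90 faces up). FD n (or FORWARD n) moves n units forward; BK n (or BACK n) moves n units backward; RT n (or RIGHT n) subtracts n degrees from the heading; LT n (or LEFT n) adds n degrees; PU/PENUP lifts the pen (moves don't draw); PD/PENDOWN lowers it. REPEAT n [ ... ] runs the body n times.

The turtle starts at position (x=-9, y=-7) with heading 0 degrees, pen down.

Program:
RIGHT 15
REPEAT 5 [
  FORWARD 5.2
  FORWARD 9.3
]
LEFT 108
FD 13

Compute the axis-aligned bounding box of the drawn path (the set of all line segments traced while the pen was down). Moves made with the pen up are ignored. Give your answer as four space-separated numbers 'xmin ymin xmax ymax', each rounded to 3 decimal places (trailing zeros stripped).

Executing turtle program step by step:
Start: pos=(-9,-7), heading=0, pen down
RT 15: heading 0 -> 345
REPEAT 5 [
  -- iteration 1/5 --
  FD 5.2: (-9,-7) -> (-3.977,-8.346) [heading=345, draw]
  FD 9.3: (-3.977,-8.346) -> (5.006,-10.753) [heading=345, draw]
  -- iteration 2/5 --
  FD 5.2: (5.006,-10.753) -> (10.029,-12.099) [heading=345, draw]
  FD 9.3: (10.029,-12.099) -> (19.012,-14.506) [heading=345, draw]
  -- iteration 3/5 --
  FD 5.2: (19.012,-14.506) -> (24.035,-15.852) [heading=345, draw]
  FD 9.3: (24.035,-15.852) -> (33.018,-18.259) [heading=345, draw]
  -- iteration 4/5 --
  FD 5.2: (33.018,-18.259) -> (38.041,-19.604) [heading=345, draw]
  FD 9.3: (38.041,-19.604) -> (47.024,-22.012) [heading=345, draw]
  -- iteration 5/5 --
  FD 5.2: (47.024,-22.012) -> (52.047,-23.357) [heading=345, draw]
  FD 9.3: (52.047,-23.357) -> (61.03,-25.764) [heading=345, draw]
]
LT 108: heading 345 -> 93
FD 13: (61.03,-25.764) -> (60.349,-12.782) [heading=93, draw]
Final: pos=(60.349,-12.782), heading=93, 11 segment(s) drawn

Segment endpoints: x in {-9, -3.977, 5.006, 10.029, 19.012, 24.035, 33.018, 38.041, 47.024, 52.047, 60.349, 61.03}, y in {-25.764, -23.357, -22.012, -19.604, -18.259, -15.852, -14.506, -12.782, -12.099, -10.753, -8.346, -7}
xmin=-9, ymin=-25.764, xmax=61.03, ymax=-7

Answer: -9 -25.764 61.03 -7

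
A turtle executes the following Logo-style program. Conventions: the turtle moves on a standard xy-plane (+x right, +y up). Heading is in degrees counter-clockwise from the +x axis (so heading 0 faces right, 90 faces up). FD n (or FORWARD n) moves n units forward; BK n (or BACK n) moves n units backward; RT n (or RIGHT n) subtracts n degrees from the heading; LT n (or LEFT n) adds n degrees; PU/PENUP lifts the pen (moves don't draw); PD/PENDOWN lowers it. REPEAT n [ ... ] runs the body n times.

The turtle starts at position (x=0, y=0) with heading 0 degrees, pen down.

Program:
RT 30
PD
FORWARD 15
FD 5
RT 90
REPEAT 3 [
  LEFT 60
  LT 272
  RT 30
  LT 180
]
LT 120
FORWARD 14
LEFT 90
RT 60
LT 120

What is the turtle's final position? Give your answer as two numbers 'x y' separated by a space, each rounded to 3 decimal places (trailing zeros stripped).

Answer: 31.244 -8.537

Derivation:
Executing turtle program step by step:
Start: pos=(0,0), heading=0, pen down
RT 30: heading 0 -> 330
PD: pen down
FD 15: (0,0) -> (12.99,-7.5) [heading=330, draw]
FD 5: (12.99,-7.5) -> (17.321,-10) [heading=330, draw]
RT 90: heading 330 -> 240
REPEAT 3 [
  -- iteration 1/3 --
  LT 60: heading 240 -> 300
  LT 272: heading 300 -> 212
  RT 30: heading 212 -> 182
  LT 180: heading 182 -> 2
  -- iteration 2/3 --
  LT 60: heading 2 -> 62
  LT 272: heading 62 -> 334
  RT 30: heading 334 -> 304
  LT 180: heading 304 -> 124
  -- iteration 3/3 --
  LT 60: heading 124 -> 184
  LT 272: heading 184 -> 96
  RT 30: heading 96 -> 66
  LT 180: heading 66 -> 246
]
LT 120: heading 246 -> 6
FD 14: (17.321,-10) -> (31.244,-8.537) [heading=6, draw]
LT 90: heading 6 -> 96
RT 60: heading 96 -> 36
LT 120: heading 36 -> 156
Final: pos=(31.244,-8.537), heading=156, 3 segment(s) drawn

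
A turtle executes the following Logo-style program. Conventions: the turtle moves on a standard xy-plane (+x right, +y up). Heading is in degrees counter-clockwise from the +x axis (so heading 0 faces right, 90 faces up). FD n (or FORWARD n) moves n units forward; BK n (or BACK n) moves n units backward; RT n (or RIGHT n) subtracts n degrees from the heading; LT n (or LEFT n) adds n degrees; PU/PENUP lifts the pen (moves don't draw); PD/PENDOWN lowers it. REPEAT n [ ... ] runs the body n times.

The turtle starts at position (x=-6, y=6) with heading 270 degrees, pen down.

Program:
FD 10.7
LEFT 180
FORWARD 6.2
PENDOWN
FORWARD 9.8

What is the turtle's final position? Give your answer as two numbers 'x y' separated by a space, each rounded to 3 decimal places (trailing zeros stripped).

Executing turtle program step by step:
Start: pos=(-6,6), heading=270, pen down
FD 10.7: (-6,6) -> (-6,-4.7) [heading=270, draw]
LT 180: heading 270 -> 90
FD 6.2: (-6,-4.7) -> (-6,1.5) [heading=90, draw]
PD: pen down
FD 9.8: (-6,1.5) -> (-6,11.3) [heading=90, draw]
Final: pos=(-6,11.3), heading=90, 3 segment(s) drawn

Answer: -6 11.3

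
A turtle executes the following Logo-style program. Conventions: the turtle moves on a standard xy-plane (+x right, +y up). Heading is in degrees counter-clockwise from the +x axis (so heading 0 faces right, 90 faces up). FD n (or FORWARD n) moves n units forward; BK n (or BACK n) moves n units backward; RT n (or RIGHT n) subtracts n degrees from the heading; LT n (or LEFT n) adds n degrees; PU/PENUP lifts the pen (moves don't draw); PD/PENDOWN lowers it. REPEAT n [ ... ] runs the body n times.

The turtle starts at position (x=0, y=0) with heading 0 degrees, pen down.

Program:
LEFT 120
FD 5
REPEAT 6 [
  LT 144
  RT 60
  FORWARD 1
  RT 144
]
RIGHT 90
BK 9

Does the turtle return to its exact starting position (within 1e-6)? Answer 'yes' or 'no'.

Answer: no

Derivation:
Executing turtle program step by step:
Start: pos=(0,0), heading=0, pen down
LT 120: heading 0 -> 120
FD 5: (0,0) -> (-2.5,4.33) [heading=120, draw]
REPEAT 6 [
  -- iteration 1/6 --
  LT 144: heading 120 -> 264
  RT 60: heading 264 -> 204
  FD 1: (-2.5,4.33) -> (-3.414,3.923) [heading=204, draw]
  RT 144: heading 204 -> 60
  -- iteration 2/6 --
  LT 144: heading 60 -> 204
  RT 60: heading 204 -> 144
  FD 1: (-3.414,3.923) -> (-4.223,4.511) [heading=144, draw]
  RT 144: heading 144 -> 0
  -- iteration 3/6 --
  LT 144: heading 0 -> 144
  RT 60: heading 144 -> 84
  FD 1: (-4.223,4.511) -> (-4.118,5.506) [heading=84, draw]
  RT 144: heading 84 -> 300
  -- iteration 4/6 --
  LT 144: heading 300 -> 84
  RT 60: heading 84 -> 24
  FD 1: (-4.118,5.506) -> (-3.204,5.912) [heading=24, draw]
  RT 144: heading 24 -> 240
  -- iteration 5/6 --
  LT 144: heading 240 -> 24
  RT 60: heading 24 -> 324
  FD 1: (-3.204,5.912) -> (-2.395,5.325) [heading=324, draw]
  RT 144: heading 324 -> 180
  -- iteration 6/6 --
  LT 144: heading 180 -> 324
  RT 60: heading 324 -> 264
  FD 1: (-2.395,5.325) -> (-2.5,4.33) [heading=264, draw]
  RT 144: heading 264 -> 120
]
RT 90: heading 120 -> 30
BK 9: (-2.5,4.33) -> (-10.294,-0.17) [heading=30, draw]
Final: pos=(-10.294,-0.17), heading=30, 8 segment(s) drawn

Start position: (0, 0)
Final position: (-10.294, -0.17)
Distance = 10.296; >= 1e-6 -> NOT closed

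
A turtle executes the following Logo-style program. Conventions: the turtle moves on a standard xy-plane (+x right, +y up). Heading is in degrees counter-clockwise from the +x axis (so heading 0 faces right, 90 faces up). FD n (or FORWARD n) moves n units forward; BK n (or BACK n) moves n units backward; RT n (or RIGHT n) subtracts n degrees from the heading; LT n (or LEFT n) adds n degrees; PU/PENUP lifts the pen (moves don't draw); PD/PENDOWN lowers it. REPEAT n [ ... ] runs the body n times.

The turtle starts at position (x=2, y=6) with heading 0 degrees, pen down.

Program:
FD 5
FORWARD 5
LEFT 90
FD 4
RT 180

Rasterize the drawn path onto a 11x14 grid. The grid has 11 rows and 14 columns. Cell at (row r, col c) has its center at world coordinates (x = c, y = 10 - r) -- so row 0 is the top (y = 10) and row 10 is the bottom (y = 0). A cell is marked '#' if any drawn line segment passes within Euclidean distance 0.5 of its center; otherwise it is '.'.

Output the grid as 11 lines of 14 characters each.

Answer: ............#.
............#.
............#.
............#.
..###########.
..............
..............
..............
..............
..............
..............

Derivation:
Segment 0: (2,6) -> (7,6)
Segment 1: (7,6) -> (12,6)
Segment 2: (12,6) -> (12,10)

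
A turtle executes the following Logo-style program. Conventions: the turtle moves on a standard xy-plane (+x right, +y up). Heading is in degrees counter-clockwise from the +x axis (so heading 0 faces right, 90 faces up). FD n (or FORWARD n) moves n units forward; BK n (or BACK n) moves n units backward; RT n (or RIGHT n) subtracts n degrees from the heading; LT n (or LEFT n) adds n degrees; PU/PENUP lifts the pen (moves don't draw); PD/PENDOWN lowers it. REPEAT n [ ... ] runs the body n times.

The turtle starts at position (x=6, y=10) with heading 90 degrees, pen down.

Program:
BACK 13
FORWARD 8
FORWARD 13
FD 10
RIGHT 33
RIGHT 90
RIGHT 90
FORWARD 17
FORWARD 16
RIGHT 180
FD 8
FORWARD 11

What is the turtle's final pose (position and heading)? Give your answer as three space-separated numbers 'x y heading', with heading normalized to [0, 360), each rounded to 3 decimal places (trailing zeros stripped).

Executing turtle program step by step:
Start: pos=(6,10), heading=90, pen down
BK 13: (6,10) -> (6,-3) [heading=90, draw]
FD 8: (6,-3) -> (6,5) [heading=90, draw]
FD 13: (6,5) -> (6,18) [heading=90, draw]
FD 10: (6,18) -> (6,28) [heading=90, draw]
RT 33: heading 90 -> 57
RT 90: heading 57 -> 327
RT 90: heading 327 -> 237
FD 17: (6,28) -> (-3.259,13.743) [heading=237, draw]
FD 16: (-3.259,13.743) -> (-11.973,0.324) [heading=237, draw]
RT 180: heading 237 -> 57
FD 8: (-11.973,0.324) -> (-7.616,7.033) [heading=57, draw]
FD 11: (-7.616,7.033) -> (-1.625,16.259) [heading=57, draw]
Final: pos=(-1.625,16.259), heading=57, 8 segment(s) drawn

Answer: -1.625 16.259 57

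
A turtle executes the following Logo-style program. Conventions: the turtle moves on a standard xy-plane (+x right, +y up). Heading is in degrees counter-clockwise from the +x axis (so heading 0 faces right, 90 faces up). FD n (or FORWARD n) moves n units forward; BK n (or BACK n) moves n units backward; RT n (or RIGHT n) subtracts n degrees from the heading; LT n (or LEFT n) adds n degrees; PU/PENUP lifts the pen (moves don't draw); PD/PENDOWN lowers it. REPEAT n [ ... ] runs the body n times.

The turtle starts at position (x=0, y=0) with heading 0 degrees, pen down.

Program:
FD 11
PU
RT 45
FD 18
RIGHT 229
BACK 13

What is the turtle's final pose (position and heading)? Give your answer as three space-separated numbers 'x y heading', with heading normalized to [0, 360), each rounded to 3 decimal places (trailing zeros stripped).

Answer: 22.821 -25.696 86

Derivation:
Executing turtle program step by step:
Start: pos=(0,0), heading=0, pen down
FD 11: (0,0) -> (11,0) [heading=0, draw]
PU: pen up
RT 45: heading 0 -> 315
FD 18: (11,0) -> (23.728,-12.728) [heading=315, move]
RT 229: heading 315 -> 86
BK 13: (23.728,-12.728) -> (22.821,-25.696) [heading=86, move]
Final: pos=(22.821,-25.696), heading=86, 1 segment(s) drawn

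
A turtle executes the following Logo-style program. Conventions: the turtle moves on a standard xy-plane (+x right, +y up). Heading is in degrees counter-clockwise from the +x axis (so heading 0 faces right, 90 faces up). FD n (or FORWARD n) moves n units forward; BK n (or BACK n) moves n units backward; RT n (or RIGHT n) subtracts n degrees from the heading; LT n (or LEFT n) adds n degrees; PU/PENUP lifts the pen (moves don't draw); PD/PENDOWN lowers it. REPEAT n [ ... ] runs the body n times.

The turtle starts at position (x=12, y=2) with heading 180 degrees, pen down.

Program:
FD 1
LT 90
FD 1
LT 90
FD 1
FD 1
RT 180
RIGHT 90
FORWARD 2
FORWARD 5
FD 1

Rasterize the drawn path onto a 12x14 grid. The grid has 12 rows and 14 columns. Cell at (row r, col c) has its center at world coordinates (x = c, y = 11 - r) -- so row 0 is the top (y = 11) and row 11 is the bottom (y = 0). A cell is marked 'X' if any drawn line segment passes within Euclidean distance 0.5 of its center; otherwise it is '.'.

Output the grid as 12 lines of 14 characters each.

Segment 0: (12,2) -> (11,2)
Segment 1: (11,2) -> (11,1)
Segment 2: (11,1) -> (12,1)
Segment 3: (12,1) -> (13,1)
Segment 4: (13,1) -> (13,3)
Segment 5: (13,3) -> (13,8)
Segment 6: (13,8) -> (13,9)

Answer: ..............
..............
.............X
.............X
.............X
.............X
.............X
.............X
.............X
...........XXX
...........XXX
..............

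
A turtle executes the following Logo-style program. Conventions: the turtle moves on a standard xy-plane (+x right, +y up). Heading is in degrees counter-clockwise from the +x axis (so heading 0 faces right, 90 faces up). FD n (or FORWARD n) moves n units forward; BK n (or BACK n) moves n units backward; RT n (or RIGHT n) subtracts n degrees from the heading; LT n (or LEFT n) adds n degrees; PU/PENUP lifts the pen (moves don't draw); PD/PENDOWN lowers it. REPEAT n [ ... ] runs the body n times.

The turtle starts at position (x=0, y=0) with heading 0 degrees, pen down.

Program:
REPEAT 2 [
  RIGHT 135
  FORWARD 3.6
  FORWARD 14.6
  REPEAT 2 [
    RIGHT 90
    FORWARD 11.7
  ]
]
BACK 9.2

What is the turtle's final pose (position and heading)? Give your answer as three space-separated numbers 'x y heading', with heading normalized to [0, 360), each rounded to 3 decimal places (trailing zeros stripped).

Answer: -24.569 -12.023 90

Derivation:
Executing turtle program step by step:
Start: pos=(0,0), heading=0, pen down
REPEAT 2 [
  -- iteration 1/2 --
  RT 135: heading 0 -> 225
  FD 3.6: (0,0) -> (-2.546,-2.546) [heading=225, draw]
  FD 14.6: (-2.546,-2.546) -> (-12.869,-12.869) [heading=225, draw]
  REPEAT 2 [
    -- iteration 1/2 --
    RT 90: heading 225 -> 135
    FD 11.7: (-12.869,-12.869) -> (-21.142,-4.596) [heading=135, draw]
    -- iteration 2/2 --
    RT 90: heading 135 -> 45
    FD 11.7: (-21.142,-4.596) -> (-12.869,3.677) [heading=45, draw]
  ]
  -- iteration 2/2 --
  RT 135: heading 45 -> 270
  FD 3.6: (-12.869,3.677) -> (-12.869,0.077) [heading=270, draw]
  FD 14.6: (-12.869,0.077) -> (-12.869,-14.523) [heading=270, draw]
  REPEAT 2 [
    -- iteration 1/2 --
    RT 90: heading 270 -> 180
    FD 11.7: (-12.869,-14.523) -> (-24.569,-14.523) [heading=180, draw]
    -- iteration 2/2 --
    RT 90: heading 180 -> 90
    FD 11.7: (-24.569,-14.523) -> (-24.569,-2.823) [heading=90, draw]
  ]
]
BK 9.2: (-24.569,-2.823) -> (-24.569,-12.023) [heading=90, draw]
Final: pos=(-24.569,-12.023), heading=90, 9 segment(s) drawn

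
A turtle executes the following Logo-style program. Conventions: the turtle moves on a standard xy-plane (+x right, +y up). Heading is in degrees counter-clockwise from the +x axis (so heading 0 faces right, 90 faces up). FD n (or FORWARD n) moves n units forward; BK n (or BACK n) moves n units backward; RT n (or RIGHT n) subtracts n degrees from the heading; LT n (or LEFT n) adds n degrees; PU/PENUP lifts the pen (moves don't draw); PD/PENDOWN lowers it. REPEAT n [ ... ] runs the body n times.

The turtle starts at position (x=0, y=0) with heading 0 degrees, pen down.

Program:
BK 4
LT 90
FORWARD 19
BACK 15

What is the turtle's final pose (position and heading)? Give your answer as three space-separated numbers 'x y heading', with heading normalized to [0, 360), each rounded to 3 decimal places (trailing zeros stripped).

Executing turtle program step by step:
Start: pos=(0,0), heading=0, pen down
BK 4: (0,0) -> (-4,0) [heading=0, draw]
LT 90: heading 0 -> 90
FD 19: (-4,0) -> (-4,19) [heading=90, draw]
BK 15: (-4,19) -> (-4,4) [heading=90, draw]
Final: pos=(-4,4), heading=90, 3 segment(s) drawn

Answer: -4 4 90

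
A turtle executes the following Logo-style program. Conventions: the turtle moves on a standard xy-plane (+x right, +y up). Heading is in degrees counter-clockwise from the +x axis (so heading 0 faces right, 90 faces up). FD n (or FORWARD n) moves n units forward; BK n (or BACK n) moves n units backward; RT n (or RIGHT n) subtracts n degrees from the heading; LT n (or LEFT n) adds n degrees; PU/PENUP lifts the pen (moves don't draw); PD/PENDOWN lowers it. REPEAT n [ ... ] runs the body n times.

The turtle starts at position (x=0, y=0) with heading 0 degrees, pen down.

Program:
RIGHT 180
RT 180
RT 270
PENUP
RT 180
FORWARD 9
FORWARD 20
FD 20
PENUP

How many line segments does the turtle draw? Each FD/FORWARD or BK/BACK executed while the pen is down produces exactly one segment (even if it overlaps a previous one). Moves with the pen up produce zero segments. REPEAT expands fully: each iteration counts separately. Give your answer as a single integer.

Executing turtle program step by step:
Start: pos=(0,0), heading=0, pen down
RT 180: heading 0 -> 180
RT 180: heading 180 -> 0
RT 270: heading 0 -> 90
PU: pen up
RT 180: heading 90 -> 270
FD 9: (0,0) -> (0,-9) [heading=270, move]
FD 20: (0,-9) -> (0,-29) [heading=270, move]
FD 20: (0,-29) -> (0,-49) [heading=270, move]
PU: pen up
Final: pos=(0,-49), heading=270, 0 segment(s) drawn
Segments drawn: 0

Answer: 0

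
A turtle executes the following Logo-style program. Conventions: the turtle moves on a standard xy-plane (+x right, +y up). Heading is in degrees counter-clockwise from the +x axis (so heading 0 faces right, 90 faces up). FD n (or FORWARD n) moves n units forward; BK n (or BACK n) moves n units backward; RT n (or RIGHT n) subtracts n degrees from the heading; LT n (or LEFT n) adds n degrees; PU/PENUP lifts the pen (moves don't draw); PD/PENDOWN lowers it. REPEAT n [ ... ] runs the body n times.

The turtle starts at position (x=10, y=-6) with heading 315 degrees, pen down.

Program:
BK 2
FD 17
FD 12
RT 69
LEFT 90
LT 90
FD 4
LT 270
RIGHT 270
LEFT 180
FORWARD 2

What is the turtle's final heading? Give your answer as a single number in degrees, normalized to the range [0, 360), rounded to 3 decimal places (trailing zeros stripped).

Answer: 246

Derivation:
Executing turtle program step by step:
Start: pos=(10,-6), heading=315, pen down
BK 2: (10,-6) -> (8.586,-4.586) [heading=315, draw]
FD 17: (8.586,-4.586) -> (20.607,-16.607) [heading=315, draw]
FD 12: (20.607,-16.607) -> (29.092,-25.092) [heading=315, draw]
RT 69: heading 315 -> 246
LT 90: heading 246 -> 336
LT 90: heading 336 -> 66
FD 4: (29.092,-25.092) -> (30.719,-21.438) [heading=66, draw]
LT 270: heading 66 -> 336
RT 270: heading 336 -> 66
LT 180: heading 66 -> 246
FD 2: (30.719,-21.438) -> (29.905,-23.265) [heading=246, draw]
Final: pos=(29.905,-23.265), heading=246, 5 segment(s) drawn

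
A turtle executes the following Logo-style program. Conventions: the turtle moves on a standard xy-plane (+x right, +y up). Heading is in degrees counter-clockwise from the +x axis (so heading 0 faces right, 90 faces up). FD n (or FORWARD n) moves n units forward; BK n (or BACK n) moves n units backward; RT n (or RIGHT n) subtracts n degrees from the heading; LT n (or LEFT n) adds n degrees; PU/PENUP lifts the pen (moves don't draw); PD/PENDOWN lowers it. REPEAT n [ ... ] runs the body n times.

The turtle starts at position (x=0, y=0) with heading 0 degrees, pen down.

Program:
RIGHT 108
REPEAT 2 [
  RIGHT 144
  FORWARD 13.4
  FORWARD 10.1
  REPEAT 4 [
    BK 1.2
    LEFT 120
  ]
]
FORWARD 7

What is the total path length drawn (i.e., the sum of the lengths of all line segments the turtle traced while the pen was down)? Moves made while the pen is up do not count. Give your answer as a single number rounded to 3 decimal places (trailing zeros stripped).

Answer: 63.6

Derivation:
Executing turtle program step by step:
Start: pos=(0,0), heading=0, pen down
RT 108: heading 0 -> 252
REPEAT 2 [
  -- iteration 1/2 --
  RT 144: heading 252 -> 108
  FD 13.4: (0,0) -> (-4.141,12.744) [heading=108, draw]
  FD 10.1: (-4.141,12.744) -> (-7.262,22.35) [heading=108, draw]
  REPEAT 4 [
    -- iteration 1/4 --
    BK 1.2: (-7.262,22.35) -> (-6.891,21.209) [heading=108, draw]
    LT 120: heading 108 -> 228
    -- iteration 2/4 --
    BK 1.2: (-6.891,21.209) -> (-6.088,22.1) [heading=228, draw]
    LT 120: heading 228 -> 348
    -- iteration 3/4 --
    BK 1.2: (-6.088,22.1) -> (-7.262,22.35) [heading=348, draw]
    LT 120: heading 348 -> 108
    -- iteration 4/4 --
    BK 1.2: (-7.262,22.35) -> (-6.891,21.209) [heading=108, draw]
    LT 120: heading 108 -> 228
  ]
  -- iteration 2/2 --
  RT 144: heading 228 -> 84
  FD 13.4: (-6.891,21.209) -> (-5.49,34.535) [heading=84, draw]
  FD 10.1: (-5.49,34.535) -> (-4.435,44.58) [heading=84, draw]
  REPEAT 4 [
    -- iteration 1/4 --
    BK 1.2: (-4.435,44.58) -> (-4.56,43.386) [heading=84, draw]
    LT 120: heading 84 -> 204
    -- iteration 2/4 --
    BK 1.2: (-4.56,43.386) -> (-3.464,43.874) [heading=204, draw]
    LT 120: heading 204 -> 324
    -- iteration 3/4 --
    BK 1.2: (-3.464,43.874) -> (-4.435,44.58) [heading=324, draw]
    LT 120: heading 324 -> 84
    -- iteration 4/4 --
    BK 1.2: (-4.435,44.58) -> (-4.56,43.386) [heading=84, draw]
    LT 120: heading 84 -> 204
  ]
]
FD 7: (-4.56,43.386) -> (-10.955,40.539) [heading=204, draw]
Final: pos=(-10.955,40.539), heading=204, 13 segment(s) drawn

Segment lengths:
  seg 1: (0,0) -> (-4.141,12.744), length = 13.4
  seg 2: (-4.141,12.744) -> (-7.262,22.35), length = 10.1
  seg 3: (-7.262,22.35) -> (-6.891,21.209), length = 1.2
  seg 4: (-6.891,21.209) -> (-6.088,22.1), length = 1.2
  seg 5: (-6.088,22.1) -> (-7.262,22.35), length = 1.2
  seg 6: (-7.262,22.35) -> (-6.891,21.209), length = 1.2
  seg 7: (-6.891,21.209) -> (-5.49,34.535), length = 13.4
  seg 8: (-5.49,34.535) -> (-4.435,44.58), length = 10.1
  seg 9: (-4.435,44.58) -> (-4.56,43.386), length = 1.2
  seg 10: (-4.56,43.386) -> (-3.464,43.874), length = 1.2
  seg 11: (-3.464,43.874) -> (-4.435,44.58), length = 1.2
  seg 12: (-4.435,44.58) -> (-4.56,43.386), length = 1.2
  seg 13: (-4.56,43.386) -> (-10.955,40.539), length = 7
Total = 63.6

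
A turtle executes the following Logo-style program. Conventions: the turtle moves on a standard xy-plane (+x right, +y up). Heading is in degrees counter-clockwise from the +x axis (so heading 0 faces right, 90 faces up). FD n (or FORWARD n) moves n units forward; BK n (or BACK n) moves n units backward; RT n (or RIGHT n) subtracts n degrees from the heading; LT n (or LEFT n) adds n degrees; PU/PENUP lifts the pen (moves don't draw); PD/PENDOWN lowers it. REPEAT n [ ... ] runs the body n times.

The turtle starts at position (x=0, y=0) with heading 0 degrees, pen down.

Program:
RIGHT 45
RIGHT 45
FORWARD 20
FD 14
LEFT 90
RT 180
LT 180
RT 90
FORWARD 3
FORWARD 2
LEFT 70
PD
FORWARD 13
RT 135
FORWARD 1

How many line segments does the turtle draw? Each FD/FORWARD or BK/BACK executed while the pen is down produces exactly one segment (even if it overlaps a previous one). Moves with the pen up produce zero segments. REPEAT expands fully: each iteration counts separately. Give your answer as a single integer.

Executing turtle program step by step:
Start: pos=(0,0), heading=0, pen down
RT 45: heading 0 -> 315
RT 45: heading 315 -> 270
FD 20: (0,0) -> (0,-20) [heading=270, draw]
FD 14: (0,-20) -> (0,-34) [heading=270, draw]
LT 90: heading 270 -> 0
RT 180: heading 0 -> 180
LT 180: heading 180 -> 0
RT 90: heading 0 -> 270
FD 3: (0,-34) -> (0,-37) [heading=270, draw]
FD 2: (0,-37) -> (0,-39) [heading=270, draw]
LT 70: heading 270 -> 340
PD: pen down
FD 13: (0,-39) -> (12.216,-43.446) [heading=340, draw]
RT 135: heading 340 -> 205
FD 1: (12.216,-43.446) -> (11.31,-43.869) [heading=205, draw]
Final: pos=(11.31,-43.869), heading=205, 6 segment(s) drawn
Segments drawn: 6

Answer: 6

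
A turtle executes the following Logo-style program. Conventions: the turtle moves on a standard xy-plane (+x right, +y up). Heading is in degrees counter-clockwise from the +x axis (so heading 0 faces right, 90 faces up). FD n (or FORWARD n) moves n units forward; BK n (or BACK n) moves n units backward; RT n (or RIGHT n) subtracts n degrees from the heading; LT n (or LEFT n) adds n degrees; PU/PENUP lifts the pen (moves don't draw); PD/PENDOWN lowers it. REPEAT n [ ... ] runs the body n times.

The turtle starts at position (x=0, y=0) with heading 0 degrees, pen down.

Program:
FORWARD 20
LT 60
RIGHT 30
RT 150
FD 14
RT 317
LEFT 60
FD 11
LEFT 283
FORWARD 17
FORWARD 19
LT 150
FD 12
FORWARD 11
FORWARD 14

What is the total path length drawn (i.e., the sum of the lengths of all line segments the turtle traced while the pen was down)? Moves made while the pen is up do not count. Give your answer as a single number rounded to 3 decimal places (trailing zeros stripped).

Answer: 118

Derivation:
Executing turtle program step by step:
Start: pos=(0,0), heading=0, pen down
FD 20: (0,0) -> (20,0) [heading=0, draw]
LT 60: heading 0 -> 60
RT 30: heading 60 -> 30
RT 150: heading 30 -> 240
FD 14: (20,0) -> (13,-12.124) [heading=240, draw]
RT 317: heading 240 -> 283
LT 60: heading 283 -> 343
FD 11: (13,-12.124) -> (23.519,-15.34) [heading=343, draw]
LT 283: heading 343 -> 266
FD 17: (23.519,-15.34) -> (22.333,-32.299) [heading=266, draw]
FD 19: (22.333,-32.299) -> (21.008,-51.253) [heading=266, draw]
LT 150: heading 266 -> 56
FD 12: (21.008,-51.253) -> (27.718,-41.304) [heading=56, draw]
FD 11: (27.718,-41.304) -> (33.87,-32.185) [heading=56, draw]
FD 14: (33.87,-32.185) -> (41.698,-20.578) [heading=56, draw]
Final: pos=(41.698,-20.578), heading=56, 8 segment(s) drawn

Segment lengths:
  seg 1: (0,0) -> (20,0), length = 20
  seg 2: (20,0) -> (13,-12.124), length = 14
  seg 3: (13,-12.124) -> (23.519,-15.34), length = 11
  seg 4: (23.519,-15.34) -> (22.333,-32.299), length = 17
  seg 5: (22.333,-32.299) -> (21.008,-51.253), length = 19
  seg 6: (21.008,-51.253) -> (27.718,-41.304), length = 12
  seg 7: (27.718,-41.304) -> (33.87,-32.185), length = 11
  seg 8: (33.87,-32.185) -> (41.698,-20.578), length = 14
Total = 118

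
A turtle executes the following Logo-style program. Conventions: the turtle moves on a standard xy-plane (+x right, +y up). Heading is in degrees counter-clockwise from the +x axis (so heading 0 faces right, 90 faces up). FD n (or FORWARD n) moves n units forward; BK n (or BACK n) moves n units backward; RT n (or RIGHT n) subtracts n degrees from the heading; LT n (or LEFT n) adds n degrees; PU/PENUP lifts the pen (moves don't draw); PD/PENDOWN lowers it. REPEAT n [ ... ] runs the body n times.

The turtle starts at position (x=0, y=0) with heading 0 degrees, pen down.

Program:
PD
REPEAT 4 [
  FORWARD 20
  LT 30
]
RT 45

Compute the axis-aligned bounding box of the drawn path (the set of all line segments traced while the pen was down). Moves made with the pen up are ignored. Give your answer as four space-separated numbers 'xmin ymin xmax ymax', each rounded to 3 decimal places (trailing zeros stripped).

Answer: 0 0 47.321 47.321

Derivation:
Executing turtle program step by step:
Start: pos=(0,0), heading=0, pen down
PD: pen down
REPEAT 4 [
  -- iteration 1/4 --
  FD 20: (0,0) -> (20,0) [heading=0, draw]
  LT 30: heading 0 -> 30
  -- iteration 2/4 --
  FD 20: (20,0) -> (37.321,10) [heading=30, draw]
  LT 30: heading 30 -> 60
  -- iteration 3/4 --
  FD 20: (37.321,10) -> (47.321,27.321) [heading=60, draw]
  LT 30: heading 60 -> 90
  -- iteration 4/4 --
  FD 20: (47.321,27.321) -> (47.321,47.321) [heading=90, draw]
  LT 30: heading 90 -> 120
]
RT 45: heading 120 -> 75
Final: pos=(47.321,47.321), heading=75, 4 segment(s) drawn

Segment endpoints: x in {0, 20, 37.321, 47.321}, y in {0, 10, 27.321, 47.321}
xmin=0, ymin=0, xmax=47.321, ymax=47.321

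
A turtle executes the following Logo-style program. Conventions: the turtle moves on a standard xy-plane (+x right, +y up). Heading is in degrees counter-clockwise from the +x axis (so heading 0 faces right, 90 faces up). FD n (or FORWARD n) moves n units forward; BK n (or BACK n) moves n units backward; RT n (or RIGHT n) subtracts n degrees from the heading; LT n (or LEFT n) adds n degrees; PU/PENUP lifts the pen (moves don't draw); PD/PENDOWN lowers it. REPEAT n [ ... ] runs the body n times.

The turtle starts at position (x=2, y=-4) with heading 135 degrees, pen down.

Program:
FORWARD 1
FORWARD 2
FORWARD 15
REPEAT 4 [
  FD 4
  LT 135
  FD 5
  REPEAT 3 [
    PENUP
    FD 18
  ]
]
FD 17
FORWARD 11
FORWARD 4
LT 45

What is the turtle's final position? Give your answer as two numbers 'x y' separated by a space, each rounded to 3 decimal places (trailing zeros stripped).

Executing turtle program step by step:
Start: pos=(2,-4), heading=135, pen down
FD 1: (2,-4) -> (1.293,-3.293) [heading=135, draw]
FD 2: (1.293,-3.293) -> (-0.121,-1.879) [heading=135, draw]
FD 15: (-0.121,-1.879) -> (-10.728,8.728) [heading=135, draw]
REPEAT 4 [
  -- iteration 1/4 --
  FD 4: (-10.728,8.728) -> (-13.556,11.556) [heading=135, draw]
  LT 135: heading 135 -> 270
  FD 5: (-13.556,11.556) -> (-13.556,6.556) [heading=270, draw]
  REPEAT 3 [
    -- iteration 1/3 --
    PU: pen up
    FD 18: (-13.556,6.556) -> (-13.556,-11.444) [heading=270, move]
    -- iteration 2/3 --
    PU: pen up
    FD 18: (-13.556,-11.444) -> (-13.556,-29.444) [heading=270, move]
    -- iteration 3/3 --
    PU: pen up
    FD 18: (-13.556,-29.444) -> (-13.556,-47.444) [heading=270, move]
  ]
  -- iteration 2/4 --
  FD 4: (-13.556,-47.444) -> (-13.556,-51.444) [heading=270, move]
  LT 135: heading 270 -> 45
  FD 5: (-13.556,-51.444) -> (-10.021,-47.908) [heading=45, move]
  REPEAT 3 [
    -- iteration 1/3 --
    PU: pen up
    FD 18: (-10.021,-47.908) -> (2.707,-35.18) [heading=45, move]
    -- iteration 2/3 --
    PU: pen up
    FD 18: (2.707,-35.18) -> (15.435,-22.452) [heading=45, move]
    -- iteration 3/3 --
    PU: pen up
    FD 18: (15.435,-22.452) -> (28.163,-9.724) [heading=45, move]
  ]
  -- iteration 3/4 --
  FD 4: (28.163,-9.724) -> (30.991,-6.896) [heading=45, move]
  LT 135: heading 45 -> 180
  FD 5: (30.991,-6.896) -> (25.991,-6.896) [heading=180, move]
  REPEAT 3 [
    -- iteration 1/3 --
    PU: pen up
    FD 18: (25.991,-6.896) -> (7.991,-6.896) [heading=180, move]
    -- iteration 2/3 --
    PU: pen up
    FD 18: (7.991,-6.896) -> (-10.009,-6.896) [heading=180, move]
    -- iteration 3/3 --
    PU: pen up
    FD 18: (-10.009,-6.896) -> (-28.009,-6.896) [heading=180, move]
  ]
  -- iteration 4/4 --
  FD 4: (-28.009,-6.896) -> (-32.009,-6.896) [heading=180, move]
  LT 135: heading 180 -> 315
  FD 5: (-32.009,-6.896) -> (-28.473,-10.431) [heading=315, move]
  REPEAT 3 [
    -- iteration 1/3 --
    PU: pen up
    FD 18: (-28.473,-10.431) -> (-15.745,-23.159) [heading=315, move]
    -- iteration 2/3 --
    PU: pen up
    FD 18: (-15.745,-23.159) -> (-3.017,-35.887) [heading=315, move]
    -- iteration 3/3 --
    PU: pen up
    FD 18: (-3.017,-35.887) -> (9.711,-48.615) [heading=315, move]
  ]
]
FD 17: (9.711,-48.615) -> (21.731,-60.636) [heading=315, move]
FD 11: (21.731,-60.636) -> (29.51,-68.414) [heading=315, move]
FD 4: (29.51,-68.414) -> (32.338,-71.243) [heading=315, move]
LT 45: heading 315 -> 0
Final: pos=(32.338,-71.243), heading=0, 5 segment(s) drawn

Answer: 32.338 -71.243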